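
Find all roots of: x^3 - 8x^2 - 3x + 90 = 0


Let p(x) = x^3 - 8x^2 - 3x + 90. By the rational root theorem (leading coefficient 1), any rational root is an integer divisor of 90: try ±1, ±2, ... in turn.
Test x = 1: value = 80 ≠ 0.
Test x = -1: value = 84 ≠ 0.
Test x = 2: value = 60 ≠ 0.
Test x = -2: value = 56 ≠ 0.
Test x = 3: value = 36 ≠ 0.
Test x = -3: value = 0 ✓, so (x + 3) is a factor.
Synthetic division by (x + 3): bring down 1; 1(-3) - 8 = -11; (-11)(-3) - 3 = 30; 30(-3) + 90 = 0 → quotient x^2 - 11x + 30, remainder 0.
Solve the quadratic x^2 - 11x + 30 = 0: discriminant = (-11)^2 - 4(1)(30) = 121 - 120 = 1.
sqrt(1) = 1, so x = (11 ± 1)/2: x = 6 or x = 5.
Collecting all roots found:

x = -3, x = 5, x = 6


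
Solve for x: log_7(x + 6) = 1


Convert to exponential form: x + 6 = 7^1 = 7
x = 7 - 6 = 1
Check: log_7(1 + 6) = log_7(7) = log_7(7) = 1 ✓

x = 1


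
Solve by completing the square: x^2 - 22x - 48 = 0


Start: x^2 - 22x - 48 = 0
Move constant: x^2 - 22x = 48
Half of -22 is -11, squared is 121
Add 121 to both sides: x^2 - 22x + 121 = 169
(x - 11)^2 = 169
x - 11 = ±13
x = 11 + 13 = 24 or x = 11 - 13 = -2

x = -2, x = 24


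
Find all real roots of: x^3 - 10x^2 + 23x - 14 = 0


Let p(x) = x^3 - 10x^2 + 23x - 14. By the rational root theorem (leading coefficient 1), any rational root is an integer divisor of 14: try ±1, ±2, ... in turn.
Test x = 1: value = 0 ✓, so (x - 1) is a factor.
Synthetic division by (x - 1): bring down 1; 1(1) - 10 = -9; (-9)(1) + 23 = 14; 14(1) - 14 = 0 → quotient x^2 - 9x + 14, remainder 0.
Solve the quadratic x^2 - 9x + 14 = 0: discriminant = (-9)^2 - 4(1)(14) = 81 - 56 = 25.
sqrt(25) = 5, so x = (9 ± 5)/2: x = 7 or x = 2.

x = 1, x = 2, x = 7


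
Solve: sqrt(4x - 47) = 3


Square both sides: 4x - 47 = 3^2 = 9
4x = 9 + 47 = 56
x = 14
Check: sqrt(4*14 - 47) = sqrt(9) = 3 ✓

x = 14


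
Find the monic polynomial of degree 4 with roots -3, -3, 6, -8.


A monic polynomial with roots -3, -3, 6, -8 is:
p(x) = (x + 3)(x + 3)(x - 6)(x + 8)
After multiplying by (x + 3): x + 3
After multiplying by (x + 3): x^2 + 6x + 9
After multiplying by (x - 6): x^3 - 27x - 54
After multiplying by (x + 8): x^4 + 8x^3 - 27x^2 - 270x - 432

x^4 + 8x^3 - 27x^2 - 270x - 432


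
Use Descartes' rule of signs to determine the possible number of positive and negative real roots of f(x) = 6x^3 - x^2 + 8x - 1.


Descartes' rule of signs:

For positive roots, count sign changes in f(x) = 6x^3 - x^2 + 8x - 1:
Signs of coefficients: +, -, +, -
Number of sign changes: 3
Possible positive real roots: 3, 1

For negative roots, examine f(-x) = -6x^3 - x^2 - 8x - 1:
Signs of coefficients: -, -, -, -
Number of sign changes: 0
Possible negative real roots: 0

Positive roots: 3 or 1; Negative roots: 0


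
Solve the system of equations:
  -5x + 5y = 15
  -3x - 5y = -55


Using Cramer's rule:
Determinant D = (-5)(-5) - (-3)(5) = 25 + 15 = 40
Dx = (15)(-5) - (-55)(5) = -75 + 275 = 200
Dy = (-5)(-55) - (-3)(15) = 275 + 45 = 320
x = Dx/D = 200/40 = 5
y = Dy/D = 320/40 = 8

x = 5, y = 8


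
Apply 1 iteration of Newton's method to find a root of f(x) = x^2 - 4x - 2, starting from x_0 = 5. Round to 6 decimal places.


Newton's method: x_(n+1) = x_n - f(x_n)/f'(x_n)
f(x) = x^2 - 4x - 2
f'(x) = 2x - 4

Iteration 1:
  f(5.000000) = 3.000000
  f'(5.000000) = 6.000000
  x_1 = 5.000000 - (3.000000)/(6.000000) = 4.500000

x_1 = 4.500000


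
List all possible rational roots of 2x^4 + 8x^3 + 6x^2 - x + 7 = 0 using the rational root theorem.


Rational root theorem: possible roots are ±p/q where:
  p divides the constant term (7): p ∈ {1, 7}
  q divides the leading coefficient (2): q ∈ {1, 2}

All possible rational roots: -7, -7/2, -1, -1/2, 1/2, 1, 7/2, 7

-7, -7/2, -1, -1/2, 1/2, 1, 7/2, 7


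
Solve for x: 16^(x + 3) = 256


Express both sides with the same base.
256 = 16^2
Since the bases match, equate exponents: x + 3 = 2
So x = 2 - (3) = -1

x = -1


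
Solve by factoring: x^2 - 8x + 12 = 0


We need two numbers that multiply to 12 and add to -8.
Those numbers are -6 and -2 (since (-6) * (-2) = 12 and (-6) + (-2) = -8).
So x^2 - 8x + 12 = (x - 6)(x - 2) = 0
Setting each factor to zero: x = 6 or x = 2

x = 2, x = 6


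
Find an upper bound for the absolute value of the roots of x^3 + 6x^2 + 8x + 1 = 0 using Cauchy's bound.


Cauchy's bound: all roots r satisfy |r| <= 1 + max(|a_i/a_n|) for i = 0,...,n-1
where a_n is the leading coefficient.

Coefficients: [1, 6, 8, 1]
Leading coefficient a_n = 1
Ratios |a_i/a_n|: 6, 8, 1
Maximum ratio: 8
Cauchy's bound: |r| <= 1 + 8 = 9

Upper bound = 9


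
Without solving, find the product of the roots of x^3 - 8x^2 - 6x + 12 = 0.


By Vieta's formulas for x^3 + bx^2 + cx + d = 0:
  r1 + r2 + r3 = -b/a = 8
  r1*r2 + r1*r3 + r2*r3 = c/a = -6
  r1*r2*r3 = -d/a = -12


Product = -12


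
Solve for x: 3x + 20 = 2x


Starting with: 3x + 20 = 2x
Move all x terms to left: (3 - 2)x = 0 - 20
Simplify: x = -20
Divide both sides by 1: x = -20

x = -20


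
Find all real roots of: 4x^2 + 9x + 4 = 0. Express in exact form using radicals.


Using the quadratic formula: x = (-b ± sqrt(b^2 - 4ac)) / (2a)
Here a = 4, b = 9, c = 4
Discriminant = b^2 - 4ac = 9^2 - 4(4)(4) = 81 - 64 = 17
Since discriminant = 17 > 0, there are two real roots.
x = (-9 ± sqrt(17)) / 8
Numerically: x ≈ -0.6096 or x ≈ -1.6404

x = (-9 + sqrt(17)) / 8 or x = (-9 - sqrt(17)) / 8


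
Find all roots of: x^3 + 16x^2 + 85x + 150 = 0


Let p(x) = x^3 + 16x^2 + 85x + 150. By the rational root theorem (leading coefficient 1), any rational root is an integer divisor of 150: try ±1, ±2, ... in turn.
Test x = 1: value = 252 ≠ 0.
Test x = -1: value = 80 ≠ 0.
Test x = 2: value = 392 ≠ 0.
Test x = -2: value = 36 ≠ 0.
Test x = 3: value = 576 ≠ 0.
Test x = -3: value = 12 ≠ 0.
Test x = 5: value = 1100 ≠ 0.
Test x = -5: value = 0 ✓, so (x + 5) is a factor.
Synthetic division by (x + 5): bring down 1; 1(-5) + 16 = 11; 11(-5) + 85 = 30; 30(-5) + 150 = 0 → quotient x^2 + 11x + 30, remainder 0.
Solve the quadratic x^2 + 11x + 30 = 0: discriminant = 11^2 - 4(1)(30) = 121 - 120 = 1.
sqrt(1) = 1, so x = (-11 ± 1)/2: x = -5 or x = -6.
Collecting all roots found:

x = -6, x = -5 (multiplicity 2)


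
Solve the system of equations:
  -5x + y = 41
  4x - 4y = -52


Using Cramer's rule:
Determinant D = (-5)(-4) - (4)(1) = 20 - 4 = 16
Dx = (41)(-4) - (-52)(1) = -164 + 52 = -112
Dy = (-5)(-52) - (4)(41) = 260 - 164 = 96
x = Dx/D = -112/16 = -7
y = Dy/D = 96/16 = 6

x = -7, y = 6


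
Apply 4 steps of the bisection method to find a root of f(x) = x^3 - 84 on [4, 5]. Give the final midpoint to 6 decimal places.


f(x) = x^3 - 84
f(4) = -20 < 0
f(5) = 41 > 0

Step 1: midpoint = (4.000000 + 5.000000)/2 = 4.500000
  f(4.500000) = 7.125000
  f(mid) > 0, so root is in [4.000000, 4.500000]

Step 2: midpoint = (4.000000 + 4.500000)/2 = 4.250000
  f(4.250000) = -7.234375
  f(mid) < 0, so root is in [4.250000, 4.500000]

Step 3: midpoint = (4.250000 + 4.500000)/2 = 4.375000
  f(4.375000) = -0.259766
  f(mid) < 0, so root is in [4.375000, 4.500000]

Step 4: midpoint = (4.375000 + 4.500000)/2 = 4.437500
  f(4.437500) = 3.380615
  f(mid) > 0, so root is in [4.375000, 4.437500]

midpoint = 4.437500


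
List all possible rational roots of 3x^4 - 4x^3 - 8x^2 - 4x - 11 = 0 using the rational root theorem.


Rational root theorem: possible roots are ±p/q where:
  p divides the constant term (-11): p ∈ {1, 11}
  q divides the leading coefficient (3): q ∈ {1, 3}

All possible rational roots: -11, -11/3, -1, -1/3, 1/3, 1, 11/3, 11

-11, -11/3, -1, -1/3, 1/3, 1, 11/3, 11


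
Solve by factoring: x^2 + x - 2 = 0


We need two numbers that multiply to -2 and add to 1.
Those numbers are 2 and -1 (since 2 * (-1) = -2 and 2 + (-1) = 1).
So x^2 + x - 2 = (x + 2)(x - 1) = 0
Setting each factor to zero: x = -2 or x = 1

x = -2, x = 1


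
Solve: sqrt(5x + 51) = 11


Square both sides: 5x + 51 = 11^2 = 121
5x = 121 - 51 = 70
x = 14
Check: sqrt(5*14 + 51) = sqrt(121) = 11 ✓

x = 14


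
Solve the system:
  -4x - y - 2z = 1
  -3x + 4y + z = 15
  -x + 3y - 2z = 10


Using Cramer's rule. Expand each determinant along the first row.
D  = (-4)*[4*(-2) - 1*3] - (-1)*[(-3)*(-2) - 1*(-1)] + (-2)*[(-3)*3 - 4*(-1)]
  = (-4)*(-11) - (-1)*(7) + (-2)*(-5) = 61
Dx = 1*[4*(-2) - 1*3] - (-1)*[15*(-2) - 1*10] + (-2)*[15*3 - 4*10]
  = 1*(-11) - (-1)*(-40) + (-2)*(5) = -61
Dy = (-4)*[15*(-2) - 1*10] - 1*[(-3)*(-2) - 1*(-1)] + (-2)*[(-3)*10 - 15*(-1)]
  = (-4)*(-40) - 1*(7) + (-2)*(-15) = 183
Dz = (-4)*[4*10 - 15*3] - (-1)*[(-3)*10 - 15*(-1)] + 1*[(-3)*3 - 4*(-1)]
  = (-4)*(-5) - (-1)*(-15) + 1*(-5) = 0
x = Dx/D = -61/61 = -1, y = Dy/D = 183/61 = 3, z = Dz/D = 0/61 = 0
Check eq1: (-4)(-1) + (-1)(3) + (-2)(0) = 1 = 1 ✓
Check eq2: (-3)(-1) + (4)(3) + (1)(0) = 15 = 15 ✓
Check eq3: (-1)(-1) + (3)(3) + (-2)(0) = 10 = 10 ✓

x = -1, y = 3, z = 0


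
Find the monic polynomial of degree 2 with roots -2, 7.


A monic polynomial with roots -2, 7 is:
p(x) = (x + 2)(x - 7)
After multiplying by (x + 2): x + 2
After multiplying by (x - 7): x^2 - 5x - 14

x^2 - 5x - 14


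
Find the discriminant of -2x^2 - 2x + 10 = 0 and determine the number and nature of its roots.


For ax^2 + bx + c = 0, discriminant D = b^2 - 4ac
Here a = -2, b = -2, c = 10
D = (-2)^2 - 4(-2)(10) = 4 + 80 = 84

D = 84 > 0 but not a perfect square
The equation has 2 distinct real irrational roots.

Discriminant = 84, 2 distinct real irrational roots


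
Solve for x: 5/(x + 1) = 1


Multiply both sides by (x + 1): 5 = 1(x + 1)
Distribute: 5 = x + 1
x = 5 - 1 = 4
x = 4

x = 4


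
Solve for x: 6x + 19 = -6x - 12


Starting with: 6x + 19 = -6x - 12
Move all x terms to left: (6 + 6)x = -12 - 19
Simplify: 12x = -31
Divide both sides by 12: x = -31/12

x = -31/12


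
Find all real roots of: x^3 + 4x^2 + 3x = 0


The constant term is 0, so x = 0 is a root. Factor out x:
  x(x^2 + 4x + 3) = 0
Solve the quadratic x^2 + 4x + 3 = 0: discriminant = 4^2 - 4(1)(3) = 16 - 12 = 4.
sqrt(4) = 2, so x = (-4 ± 2)/2: x = -1 or x = -3.

x = -3, x = -1, x = 0


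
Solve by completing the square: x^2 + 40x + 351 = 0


Start: x^2 + 40x + 351 = 0
Move constant: x^2 + 40x = -351
Half of 40 is 20, squared is 400
Add 400 to both sides: x^2 + 40x + 400 = 49
(x + 20)^2 = 49
x + 20 = ±7
x = -20 + 7 = -13 or x = -20 - 7 = -27

x = -27, x = -13


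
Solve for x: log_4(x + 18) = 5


Convert to exponential form: x + 18 = 4^5 = 1024
x = 1024 - 18 = 1006
Check: log_4(1006 + 18) = log_4(1024) = log_4(1024) = 5 ✓

x = 1006


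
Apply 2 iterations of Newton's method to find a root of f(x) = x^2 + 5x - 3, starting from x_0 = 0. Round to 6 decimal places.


Newton's method: x_(n+1) = x_n - f(x_n)/f'(x_n)
f(x) = x^2 + 5x - 3
f'(x) = 2x + 5

Iteration 1:
  f(0.000000) = -3.000000
  f'(0.000000) = 5.000000
  x_1 = 0.000000 - (-3.000000)/(5.000000) = 0.600000

Iteration 2:
  f(0.600000) = 0.360000
  f'(0.600000) = 6.200000
  x_2 = 0.600000 - (0.360000)/(6.200000) = 0.541935

x_2 = 0.541935


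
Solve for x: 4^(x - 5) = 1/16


Express both sides with the same base.
1/16 = 4^(-2)
Since the bases match, equate exponents: x - 5 = -2
So x = -2 - (-5) = 3

x = 3


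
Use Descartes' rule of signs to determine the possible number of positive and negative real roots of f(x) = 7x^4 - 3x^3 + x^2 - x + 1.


Descartes' rule of signs:

For positive roots, count sign changes in f(x) = 7x^4 - 3x^3 + x^2 - x + 1:
Signs of coefficients: +, -, +, -, +
Number of sign changes: 4
Possible positive real roots: 4, 2, 0

For negative roots, examine f(-x) = 7x^4 + 3x^3 + x^2 + x + 1:
Signs of coefficients: +, +, +, +, +
Number of sign changes: 0
Possible negative real roots: 0

Positive roots: 4 or 2 or 0; Negative roots: 0


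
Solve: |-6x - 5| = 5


An absolute value equation |expr| = 5 gives two cases:
Case 1: -6x - 5 = 5
  -6x = 10, so x = -5/3
Case 2: -6x - 5 = -5
  -6x = 0, so x = 0

x = -5/3, x = 0


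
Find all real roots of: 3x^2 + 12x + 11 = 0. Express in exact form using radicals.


Using the quadratic formula: x = (-b ± sqrt(b^2 - 4ac)) / (2a)
Here a = 3, b = 12, c = 11
Discriminant = b^2 - 4ac = 12^2 - 4(3)(11) = 144 - 132 = 12
Since discriminant = 12 > 0, there are two real roots.
x = (-12 ± 2*sqrt(3)) / 6
Simplifying: x = (-6 ± sqrt(3)) / 3
Numerically: x ≈ -1.4226 or x ≈ -2.5774

x = (-6 + sqrt(3)) / 3 or x = (-6 - sqrt(3)) / 3


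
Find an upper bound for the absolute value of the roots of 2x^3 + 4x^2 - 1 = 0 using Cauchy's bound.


Cauchy's bound: all roots r satisfy |r| <= 1 + max(|a_i/a_n|) for i = 0,...,n-1
where a_n is the leading coefficient.

Coefficients: [2, 4, 0, -1]
Leading coefficient a_n = 2
Ratios |a_i/a_n|: 2, 0, 1/2
Maximum ratio: 2
Cauchy's bound: |r| <= 1 + 2 = 3

Upper bound = 3


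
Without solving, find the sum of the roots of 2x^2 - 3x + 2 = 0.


By Vieta's formulas for ax^2 + bx + c = 0:
  Sum of roots = -b/a
  Product of roots = c/a

Here a = 2, b = -3, c = 2
Sum = -(-3)/2 = 3/2
Product = 2/2 = 1

Sum = 3/2


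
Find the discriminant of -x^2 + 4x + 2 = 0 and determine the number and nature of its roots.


For ax^2 + bx + c = 0, discriminant D = b^2 - 4ac
Here a = -1, b = 4, c = 2
D = (4)^2 - 4(-1)(2) = 16 + 8 = 24

D = 24 > 0 but not a perfect square
The equation has 2 distinct real irrational roots.

Discriminant = 24, 2 distinct real irrational roots


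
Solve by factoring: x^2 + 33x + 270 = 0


We need two numbers that multiply to 270 and add to 33.
Those numbers are 15 and 18 (since 15 * 18 = 270 and 15 + 18 = 33).
So x^2 + 33x + 270 = (x + 15)(x + 18) = 0
Setting each factor to zero: x = -15 or x = -18

x = -18, x = -15


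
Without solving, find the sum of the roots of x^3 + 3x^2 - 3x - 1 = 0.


By Vieta's formulas for x^3 + bx^2 + cx + d = 0:
  r1 + r2 + r3 = -b/a = -3
  r1*r2 + r1*r3 + r2*r3 = c/a = -3
  r1*r2*r3 = -d/a = 1


Sum = -3


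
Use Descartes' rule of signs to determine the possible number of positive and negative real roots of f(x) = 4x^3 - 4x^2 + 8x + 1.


Descartes' rule of signs:

For positive roots, count sign changes in f(x) = 4x^3 - 4x^2 + 8x + 1:
Signs of coefficients: +, -, +, +
Number of sign changes: 2
Possible positive real roots: 2, 0

For negative roots, examine f(-x) = -4x^3 - 4x^2 - 8x + 1:
Signs of coefficients: -, -, -, +
Number of sign changes: 1
Possible negative real roots: 1

Positive roots: 2 or 0; Negative roots: 1


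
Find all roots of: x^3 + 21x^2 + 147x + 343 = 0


Let p(x) = x^3 + 21x^2 + 147x + 343. By the rational root theorem (leading coefficient 1), any rational root is an integer divisor of 343: try ±1, ±2, ... in turn.
Test x = 1: value = 512 ≠ 0.
Test x = -1: value = 216 ≠ 0.
Test x = 7: value = 2744 ≠ 0.
Test x = -7: value = 0 ✓, so (x + 7) is a factor.
Synthetic division by (x + 7): bring down 1; 1(-7) + 21 = 14; 14(-7) + 147 = 49; 49(-7) + 343 = 0 → quotient x^2 + 14x + 49, remainder 0.
Solve the quadratic x^2 + 14x + 49 = 0: discriminant = 14^2 - 4(1)(49) = 196 - 196 = 0.
Discriminant = 0, so a double root: x = -14/2 = -7.
Collecting all roots found:

x = -7 (multiplicity 3)


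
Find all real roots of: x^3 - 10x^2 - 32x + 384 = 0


Let p(x) = x^3 - 10x^2 - 32x + 384. By the rational root theorem (leading coefficient 1), any rational root is an integer divisor of 384: try ±1, ±2, ... in turn.
Test x = 1: value = 343 ≠ 0.
Test x = -1: value = 405 ≠ 0.
Test x = 2: value = 288 ≠ 0.
Test x = -2: value = 400 ≠ 0.
Test x = 3: value = 225 ≠ 0.
Test x = -3: value = 363 ≠ 0.
Test x = 4: value = 160 ≠ 0.
Test x = -4: value = 288 ≠ 0.
Test x = 6: value = 48 ≠ 0.
Test x = -6: value = 0 ✓, so (x + 6) is a factor.
Synthetic division by (x + 6): bring down 1; 1(-6) - 10 = -16; (-16)(-6) - 32 = 64; 64(-6) + 384 = 0 → quotient x^2 - 16x + 64, remainder 0.
Solve the quadratic x^2 - 16x + 64 = 0: discriminant = (-16)^2 - 4(1)(64) = 256 - 256 = 0.
Discriminant = 0, so a double root: x = 16/2 = 8.

x = -6, x = 8 (multiplicity 2)


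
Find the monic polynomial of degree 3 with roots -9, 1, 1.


A monic polynomial with roots -9, 1, 1 is:
p(x) = (x + 9)(x - 1)(x - 1)
After multiplying by (x + 9): x + 9
After multiplying by (x - 1): x^2 + 8x - 9
After multiplying by (x - 1): x^3 + 7x^2 - 17x + 9

x^3 + 7x^2 - 17x + 9


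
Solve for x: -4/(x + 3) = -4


Multiply both sides by (x + 3): -4 = -4(x + 3)
Distribute: -4 = -4x - 12
-4x = -4 + 12 = 8
x = -2

x = -2


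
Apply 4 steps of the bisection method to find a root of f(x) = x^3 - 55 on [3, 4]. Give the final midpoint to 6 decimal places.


f(x) = x^3 - 55
f(3) = -28 < 0
f(4) = 9 > 0

Step 1: midpoint = (3.000000 + 4.000000)/2 = 3.500000
  f(3.500000) = -12.125000
  f(mid) < 0, so root is in [3.500000, 4.000000]

Step 2: midpoint = (3.500000 + 4.000000)/2 = 3.750000
  f(3.750000) = -2.265625
  f(mid) < 0, so root is in [3.750000, 4.000000]

Step 3: midpoint = (3.750000 + 4.000000)/2 = 3.875000
  f(3.875000) = 3.185547
  f(mid) > 0, so root is in [3.750000, 3.875000]

Step 4: midpoint = (3.750000 + 3.875000)/2 = 3.812500
  f(3.812500) = 0.415283
  f(mid) > 0, so root is in [3.750000, 3.812500]

midpoint = 3.812500


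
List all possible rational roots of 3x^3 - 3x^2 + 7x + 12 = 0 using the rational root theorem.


Rational root theorem: possible roots are ±p/q where:
  p divides the constant term (12): p ∈ {1, 2, 3, 4, 6, 12}
  q divides the leading coefficient (3): q ∈ {1, 3}

All possible rational roots: -12, -6, -4, -3, -2, -4/3, -1, -2/3, -1/3, 1/3, 2/3, 1, 4/3, 2, 3, 4, 6, 12

-12, -6, -4, -3, -2, -4/3, -1, -2/3, -1/3, 1/3, 2/3, 1, 4/3, 2, 3, 4, 6, 12


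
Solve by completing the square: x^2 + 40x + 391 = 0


Start: x^2 + 40x + 391 = 0
Move constant: x^2 + 40x = -391
Half of 40 is 20, squared is 400
Add 400 to both sides: x^2 + 40x + 400 = 9
(x + 20)^2 = 9
x + 20 = ±3
x = -20 + 3 = -17 or x = -20 - 3 = -23

x = -23, x = -17


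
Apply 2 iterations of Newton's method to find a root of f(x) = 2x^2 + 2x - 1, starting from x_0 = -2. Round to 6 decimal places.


Newton's method: x_(n+1) = x_n - f(x_n)/f'(x_n)
f(x) = 2x^2 + 2x - 1
f'(x) = 4x + 2

Iteration 1:
  f(-2.000000) = 3.000000
  f'(-2.000000) = -6.000000
  x_1 = -2.000000 - (3.000000)/(-6.000000) = -1.500000

Iteration 2:
  f(-1.500000) = 0.500000
  f'(-1.500000) = -4.000000
  x_2 = -1.500000 - (0.500000)/(-4.000000) = -1.375000

x_2 = -1.375000


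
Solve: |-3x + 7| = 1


An absolute value equation |expr| = 1 gives two cases:
Case 1: -3x + 7 = 1
  -3x = -6, so x = 2
Case 2: -3x + 7 = -1
  -3x = -8, so x = 8/3

x = 2, x = 8/3


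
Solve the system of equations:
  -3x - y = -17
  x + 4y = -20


Using Cramer's rule:
Determinant D = (-3)(4) - (1)(-1) = -12 + 1 = -11
Dx = (-17)(4) - (-20)(-1) = -68 - 20 = -88
Dy = (-3)(-20) - (1)(-17) = 60 + 17 = 77
x = Dx/D = -88/-11 = 8
y = Dy/D = 77/-11 = -7

x = 8, y = -7


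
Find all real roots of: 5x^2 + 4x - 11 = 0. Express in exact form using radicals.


Using the quadratic formula: x = (-b ± sqrt(b^2 - 4ac)) / (2a)
Here a = 5, b = 4, c = -11
Discriminant = b^2 - 4ac = 4^2 - 4(5)(-11) = 16 + 220 = 236
Since discriminant = 236 > 0, there are two real roots.
x = (-4 ± 2*sqrt(59)) / 10
Simplifying: x = (-2 ± sqrt(59)) / 5
Numerically: x ≈ 1.1362 or x ≈ -1.9362

x = (-2 + sqrt(59)) / 5 or x = (-2 - sqrt(59)) / 5


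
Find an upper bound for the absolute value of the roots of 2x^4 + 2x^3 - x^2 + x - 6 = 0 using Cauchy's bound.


Cauchy's bound: all roots r satisfy |r| <= 1 + max(|a_i/a_n|) for i = 0,...,n-1
where a_n is the leading coefficient.

Coefficients: [2, 2, -1, 1, -6]
Leading coefficient a_n = 2
Ratios |a_i/a_n|: 1, 1/2, 1/2, 3
Maximum ratio: 3
Cauchy's bound: |r| <= 1 + 3 = 4

Upper bound = 4


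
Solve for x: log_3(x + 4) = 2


Convert to exponential form: x + 4 = 3^2 = 9
x = 9 - 4 = 5
Check: log_3(5 + 4) = log_3(9) = log_3(9) = 2 ✓

x = 5


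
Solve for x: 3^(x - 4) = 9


Express both sides with the same base.
9 = 3^2
Since the bases match, equate exponents: x - 4 = 2
So x = 2 - (-4) = 6

x = 6


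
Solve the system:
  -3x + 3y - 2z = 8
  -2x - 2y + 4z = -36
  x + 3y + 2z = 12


Using Cramer's rule. Expand each determinant along the first row.
D  = (-3)*[(-2)*2 - 4*3] - 3*[(-2)*2 - 4*1] + (-2)*[(-2)*3 - (-2)*1]
  = (-3)*(-16) - 3*(-8) + (-2)*(-4) = 80
Dx = 8*[(-2)*2 - 4*3] - 3*[(-36)*2 - 4*12] + (-2)*[(-36)*3 - (-2)*12]
  = 8*(-16) - 3*(-120) + (-2)*(-84) = 400
Dy = (-3)*[(-36)*2 - 4*12] - 8*[(-2)*2 - 4*1] + (-2)*[(-2)*12 - (-36)*1]
  = (-3)*(-120) - 8*(-8) + (-2)*(12) = 400
Dz = (-3)*[(-2)*12 - (-36)*3] - 3*[(-2)*12 - (-36)*1] + 8*[(-2)*3 - (-2)*1]
  = (-3)*(84) - 3*(12) + 8*(-4) = -320
x = Dx/D = 400/80 = 5, y = Dy/D = 400/80 = 5, z = Dz/D = -320/80 = -4
Check eq1: (-3)(5) + (3)(5) + (-2)(-4) = 8 = 8 ✓
Check eq2: (-2)(5) + (-2)(5) + (4)(-4) = -36 = -36 ✓
Check eq3: (1)(5) + (3)(5) + (2)(-4) = 12 = 12 ✓

x = 5, y = 5, z = -4


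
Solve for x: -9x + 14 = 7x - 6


Starting with: -9x + 14 = 7x - 6
Move all x terms to left: (-9 - 7)x = -6 - 14
Simplify: -16x = -20
Divide both sides by -16: x = 5/4

x = 5/4


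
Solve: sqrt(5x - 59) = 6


Square both sides: 5x - 59 = 6^2 = 36
5x = 36 + 59 = 95
x = 19
Check: sqrt(5*19 - 59) = sqrt(36) = 6 ✓

x = 19


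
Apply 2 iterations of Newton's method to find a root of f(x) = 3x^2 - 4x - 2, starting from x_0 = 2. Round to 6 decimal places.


Newton's method: x_(n+1) = x_n - f(x_n)/f'(x_n)
f(x) = 3x^2 - 4x - 2
f'(x) = 6x - 4

Iteration 1:
  f(2.000000) = 2.000000
  f'(2.000000) = 8.000000
  x_1 = 2.000000 - (2.000000)/(8.000000) = 1.750000

Iteration 2:
  f(1.750000) = 0.187500
  f'(1.750000) = 6.500000
  x_2 = 1.750000 - (0.187500)/(6.500000) = 1.721154

x_2 = 1.721154


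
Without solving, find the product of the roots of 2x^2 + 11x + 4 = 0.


By Vieta's formulas for ax^2 + bx + c = 0:
  Sum of roots = -b/a
  Product of roots = c/a

Here a = 2, b = 11, c = 4
Sum = -(11)/2 = -11/2
Product = 4/2 = 2

Product = 2


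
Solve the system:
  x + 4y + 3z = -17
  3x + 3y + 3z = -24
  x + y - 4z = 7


Using Cramer's rule. Expand each determinant along the first row.
D  = 1*[3*(-4) - 3*1] - 4*[3*(-4) - 3*1] + 3*[3*1 - 3*1]
  = 1*(-15) - 4*(-15) + 3*(0) = 45
Dx = (-17)*[3*(-4) - 3*1] - 4*[(-24)*(-4) - 3*7] + 3*[(-24)*1 - 3*7]
  = (-17)*(-15) - 4*(75) + 3*(-45) = -180
Dy = 1*[(-24)*(-4) - 3*7] - (-17)*[3*(-4) - 3*1] + 3*[3*7 - (-24)*1]
  = 1*(75) - (-17)*(-15) + 3*(45) = -45
Dz = 1*[3*7 - (-24)*1] - 4*[3*7 - (-24)*1] + (-17)*[3*1 - 3*1]
  = 1*(45) - 4*(45) + (-17)*(0) = -135
x = Dx/D = -180/45 = -4, y = Dy/D = -45/45 = -1, z = Dz/D = -135/45 = -3
Check eq1: (1)(-4) + (4)(-1) + (3)(-3) = -17 = -17 ✓
Check eq2: (3)(-4) + (3)(-1) + (3)(-3) = -24 = -24 ✓
Check eq3: (1)(-4) + (1)(-1) + (-4)(-3) = 7 = 7 ✓

x = -4, y = -1, z = -3


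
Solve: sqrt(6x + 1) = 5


Square both sides: 6x + 1 = 5^2 = 25
6x = 25 - 1 = 24
x = 4
Check: sqrt(6*4 + 1) = sqrt(25) = 5 ✓

x = 4


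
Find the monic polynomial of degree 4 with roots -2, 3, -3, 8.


A monic polynomial with roots -2, 3, -3, 8 is:
p(x) = (x + 2)(x - 3)(x + 3)(x - 8)
After multiplying by (x + 2): x + 2
After multiplying by (x - 3): x^2 - x - 6
After multiplying by (x + 3): x^3 + 2x^2 - 9x - 18
After multiplying by (x - 8): x^4 - 6x^3 - 25x^2 + 54x + 144

x^4 - 6x^3 - 25x^2 + 54x + 144


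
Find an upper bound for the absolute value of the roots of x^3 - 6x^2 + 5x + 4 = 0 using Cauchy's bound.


Cauchy's bound: all roots r satisfy |r| <= 1 + max(|a_i/a_n|) for i = 0,...,n-1
where a_n is the leading coefficient.

Coefficients: [1, -6, 5, 4]
Leading coefficient a_n = 1
Ratios |a_i/a_n|: 6, 5, 4
Maximum ratio: 6
Cauchy's bound: |r| <= 1 + 6 = 7

Upper bound = 7


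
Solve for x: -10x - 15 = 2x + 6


Starting with: -10x - 15 = 2x + 6
Move all x terms to left: (-10 - 2)x = 6 + 15
Simplify: -12x = 21
Divide both sides by -12: x = -7/4

x = -7/4


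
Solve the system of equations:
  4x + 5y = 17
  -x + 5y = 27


Using Cramer's rule:
Determinant D = (4)(5) - (-1)(5) = 20 + 5 = 25
Dx = (17)(5) - (27)(5) = 85 - 135 = -50
Dy = (4)(27) - (-1)(17) = 108 + 17 = 125
x = Dx/D = -50/25 = -2
y = Dy/D = 125/25 = 5

x = -2, y = 5


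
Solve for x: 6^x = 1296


Express both sides with the same base.
1296 = 6^4
Since the bases match: x = 4

x = 4


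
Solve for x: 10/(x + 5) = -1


Multiply both sides by (x + 5): 10 = -1(x + 5)
Distribute: 10 = -x - 5
-x = 10 + 5 = 15
x = -15

x = -15


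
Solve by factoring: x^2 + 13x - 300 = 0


We need two numbers that multiply to -300 and add to 13.
Those numbers are -12 and 25 (since (-12) * 25 = -300 and (-12) + 25 = 13).
So x^2 + 13x - 300 = (x - 12)(x + 25) = 0
Setting each factor to zero: x = 12 or x = -25

x = -25, x = 12


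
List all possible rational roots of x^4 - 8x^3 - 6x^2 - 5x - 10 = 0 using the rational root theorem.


Rational root theorem: possible roots are ±p/q where:
  p divides the constant term (-10): p ∈ {1, 2, 5, 10}
  q divides the leading coefficient (1): q ∈ {1}

All possible rational roots: -10, -5, -2, -1, 1, 2, 5, 10

-10, -5, -2, -1, 1, 2, 5, 10


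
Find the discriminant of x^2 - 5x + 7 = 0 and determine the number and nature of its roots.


For ax^2 + bx + c = 0, discriminant D = b^2 - 4ac
Here a = 1, b = -5, c = 7
D = (-5)^2 - 4(1)(7) = 25 - 28 = -3

D = -3 < 0
The equation has no real roots (2 complex conjugate roots).

Discriminant = -3, no real roots (2 complex conjugate roots)


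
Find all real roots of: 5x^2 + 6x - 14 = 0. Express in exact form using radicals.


Using the quadratic formula: x = (-b ± sqrt(b^2 - 4ac)) / (2a)
Here a = 5, b = 6, c = -14
Discriminant = b^2 - 4ac = 6^2 - 4(5)(-14) = 36 + 280 = 316
Since discriminant = 316 > 0, there are two real roots.
x = (-6 ± 2*sqrt(79)) / 10
Simplifying: x = (-3 ± sqrt(79)) / 5
Numerically: x ≈ 1.1776 or x ≈ -2.3776

x = (-3 + sqrt(79)) / 5 or x = (-3 - sqrt(79)) / 5


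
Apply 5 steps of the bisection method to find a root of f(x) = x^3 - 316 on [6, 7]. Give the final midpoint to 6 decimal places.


f(x) = x^3 - 316
f(6) = -100 < 0
f(7) = 27 > 0

Step 1: midpoint = (6.000000 + 7.000000)/2 = 6.500000
  f(6.500000) = -41.375000
  f(mid) < 0, so root is in [6.500000, 7.000000]

Step 2: midpoint = (6.500000 + 7.000000)/2 = 6.750000
  f(6.750000) = -8.453125
  f(mid) < 0, so root is in [6.750000, 7.000000]

Step 3: midpoint = (6.750000 + 7.000000)/2 = 6.875000
  f(6.875000) = 8.951172
  f(mid) > 0, so root is in [6.750000, 6.875000]

Step 4: midpoint = (6.750000 + 6.875000)/2 = 6.812500
  f(6.812500) = 0.169189
  f(mid) > 0, so root is in [6.750000, 6.812500]

Step 5: midpoint = (6.750000 + 6.812500)/2 = 6.781250
  f(6.781250) = -4.161835
  f(mid) < 0, so root is in [6.781250, 6.812500]

midpoint = 6.781250


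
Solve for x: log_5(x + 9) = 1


Convert to exponential form: x + 9 = 5^1 = 5
x = 5 - 9 = -4
Check: log_5(-4 + 9) = log_5(5) = log_5(5) = 1 ✓

x = -4


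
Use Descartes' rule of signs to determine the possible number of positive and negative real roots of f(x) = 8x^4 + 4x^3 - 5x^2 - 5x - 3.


Descartes' rule of signs:

For positive roots, count sign changes in f(x) = 8x^4 + 4x^3 - 5x^2 - 5x - 3:
Signs of coefficients: +, +, -, -, -
Number of sign changes: 1
Possible positive real roots: 1

For negative roots, examine f(-x) = 8x^4 - 4x^3 - 5x^2 + 5x - 3:
Signs of coefficients: +, -, -, +, -
Number of sign changes: 3
Possible negative real roots: 3, 1

Positive roots: 1; Negative roots: 3 or 1


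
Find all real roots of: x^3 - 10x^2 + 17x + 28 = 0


Let p(x) = x^3 - 10x^2 + 17x + 28. By the rational root theorem (leading coefficient 1), any rational root is an integer divisor of 28: try ±1, ±2, ... in turn.
Test x = 1: value = 36 ≠ 0.
Test x = -1: value = 0 ✓, so (x + 1) is a factor.
Synthetic division by (x + 1): bring down 1; 1(-1) - 10 = -11; (-11)(-1) + 17 = 28; 28(-1) + 28 = 0 → quotient x^2 - 11x + 28, remainder 0.
Solve the quadratic x^2 - 11x + 28 = 0: discriminant = (-11)^2 - 4(1)(28) = 121 - 112 = 9.
sqrt(9) = 3, so x = (11 ± 3)/2: x = 7 or x = 4.

x = -1, x = 4, x = 7


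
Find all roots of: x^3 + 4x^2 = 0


The lowest-degree term is x^2, so x = 0 is a root with multiplicity 2. Factor out x^2:
  x + 4 = 0
Linear factor x + 4 = 0 gives x = -4.
Collecting all roots found:

x = -4, x = 0 (multiplicity 2)


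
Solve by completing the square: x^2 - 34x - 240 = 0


Start: x^2 - 34x - 240 = 0
Move constant: x^2 - 34x = 240
Half of -34 is -17, squared is 289
Add 289 to both sides: x^2 - 34x + 289 = 529
(x - 17)^2 = 529
x - 17 = ±23
x = 17 + 23 = 40 or x = 17 - 23 = -6

x = -6, x = 40


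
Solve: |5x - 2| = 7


An absolute value equation |expr| = 7 gives two cases:
Case 1: 5x - 2 = 7
  5x = 9, so x = 9/5
Case 2: 5x - 2 = -7
  5x = -5, so x = -1

x = -1, x = 9/5


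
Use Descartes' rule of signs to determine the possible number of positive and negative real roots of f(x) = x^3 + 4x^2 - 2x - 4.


Descartes' rule of signs:

For positive roots, count sign changes in f(x) = x^3 + 4x^2 - 2x - 4:
Signs of coefficients: +, +, -, -
Number of sign changes: 1
Possible positive real roots: 1

For negative roots, examine f(-x) = -x^3 + 4x^2 + 2x - 4:
Signs of coefficients: -, +, +, -
Number of sign changes: 2
Possible negative real roots: 2, 0

Positive roots: 1; Negative roots: 2 or 0


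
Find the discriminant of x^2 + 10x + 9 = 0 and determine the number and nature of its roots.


For ax^2 + bx + c = 0, discriminant D = b^2 - 4ac
Here a = 1, b = 10, c = 9
D = (10)^2 - 4(1)(9) = 100 - 36 = 64

D = 64 > 0 and is a perfect square (sqrt = 8)
The equation has 2 distinct real rational roots.

Discriminant = 64, 2 distinct real rational roots


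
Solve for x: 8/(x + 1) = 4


Multiply both sides by (x + 1): 8 = 4(x + 1)
Distribute: 8 = 4x + 4
4x = 8 - 4 = 4
x = 1

x = 1


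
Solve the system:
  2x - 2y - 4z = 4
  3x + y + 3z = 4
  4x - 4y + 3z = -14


Using Cramer's rule. Expand each determinant along the first row.
D  = 2*[1*3 - 3*(-4)] - (-2)*[3*3 - 3*4] + (-4)*[3*(-4) - 1*4]
  = 2*(15) - (-2)*(-3) + (-4)*(-16) = 88
Dx = 4*[1*3 - 3*(-4)] - (-2)*[4*3 - 3*(-14)] + (-4)*[4*(-4) - 1*(-14)]
  = 4*(15) - (-2)*(54) + (-4)*(-2) = 176
Dy = 2*[4*3 - 3*(-14)] - 4*[3*3 - 3*4] + (-4)*[3*(-14) - 4*4]
  = 2*(54) - 4*(-3) + (-4)*(-58) = 352
Dz = 2*[1*(-14) - 4*(-4)] - (-2)*[3*(-14) - 4*4] + 4*[3*(-4) - 1*4]
  = 2*(2) - (-2)*(-58) + 4*(-16) = -176
x = Dx/D = 176/88 = 2, y = Dy/D = 352/88 = 4, z = Dz/D = -176/88 = -2
Check eq1: (2)(2) + (-2)(4) + (-4)(-2) = 4 = 4 ✓
Check eq2: (3)(2) + (1)(4) + (3)(-2) = 4 = 4 ✓
Check eq3: (4)(2) + (-4)(4) + (3)(-2) = -14 = -14 ✓

x = 2, y = 4, z = -2


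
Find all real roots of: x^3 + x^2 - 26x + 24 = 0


Let p(x) = x^3 + x^2 - 26x + 24. By the rational root theorem (leading coefficient 1), any rational root is an integer divisor of 24: try ±1, ±2, ... in turn.
Test x = 1: value = 0 ✓, so (x - 1) is a factor.
Synthetic division by (x - 1): bring down 1; 1(1) + 1 = 2; 2(1) - 26 = -24; (-24)(1) + 24 = 0 → quotient x^2 + 2x - 24, remainder 0.
Solve the quadratic x^2 + 2x - 24 = 0: discriminant = 2^2 - 4(1)(-24) = 4 + 96 = 100.
sqrt(100) = 10, so x = (-2 ± 10)/2: x = 4 or x = -6.

x = -6, x = 1, x = 4


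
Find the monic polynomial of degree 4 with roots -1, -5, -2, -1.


A monic polynomial with roots -1, -5, -2, -1 is:
p(x) = (x + 1)(x + 5)(x + 2)(x + 1)
After multiplying by (x + 1): x + 1
After multiplying by (x + 5): x^2 + 6x + 5
After multiplying by (x + 2): x^3 + 8x^2 + 17x + 10
After multiplying by (x + 1): x^4 + 9x^3 + 25x^2 + 27x + 10

x^4 + 9x^3 + 25x^2 + 27x + 10


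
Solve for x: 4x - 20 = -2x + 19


Starting with: 4x - 20 = -2x + 19
Move all x terms to left: (4 + 2)x = 19 + 20
Simplify: 6x = 39
Divide both sides by 6: x = 13/2

x = 13/2


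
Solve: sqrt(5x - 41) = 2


Square both sides: 5x - 41 = 2^2 = 4
5x = 4 + 41 = 45
x = 9
Check: sqrt(5*9 - 41) = sqrt(4) = 2 ✓

x = 9


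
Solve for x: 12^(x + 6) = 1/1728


Express both sides with the same base.
1/1728 = 12^(-3)
Since the bases match, equate exponents: x + 6 = -3
So x = -3 - (6) = -9

x = -9


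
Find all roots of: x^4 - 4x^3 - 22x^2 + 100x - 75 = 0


Let p(x) = x^4 - 4x^3 - 22x^2 + 100x - 75. By the rational root theorem (leading coefficient 1), any rational root is an integer divisor of 75: try ±1, ±2, ... in turn.
Test x = 1: value = 0 ✓, so (x - 1) is a factor.
Synthetic division by (x - 1): bring down 1; 1(1) - 4 = -3; (-3)(1) - 22 = -25; (-25)(1) + 100 = 75; 75(1) - 75 = 0 → quotient x^3 - 3x^2 - 25x + 75, remainder 0.
Continue with the quotient x^3 - 3x^2 - 25x + 75 (candidates must divide 75; re-test x = 1 first in case it repeats).
Test x = 1: value = 48 ≠ 0.
Test x = -1: value = 96 ≠ 0.
Test x = 3: value = 0 ✓, so (x - 3) is a factor.
Synthetic division by (x - 3): bring down 1; 1(3) - 3 = 0; 0(3) - 25 = -25; (-25)(3) + 75 = 0 → quotient x^2 - 25, remainder 0.
Solve the quadratic x^2 - 25 = 0: discriminant = 0^2 - 4(1)(-25) = 0 + 100 = 100.
sqrt(100) = 10, so x = (0 ± 10)/2: x = 5 or x = -5.
Collecting all roots found:

x = -5, x = 1, x = 3, x = 5


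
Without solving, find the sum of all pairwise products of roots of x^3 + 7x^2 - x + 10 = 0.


By Vieta's formulas for x^3 + bx^2 + cx + d = 0:
  r1 + r2 + r3 = -b/a = -7
  r1*r2 + r1*r3 + r2*r3 = c/a = -1
  r1*r2*r3 = -d/a = -10


Sum of pairwise products = -1


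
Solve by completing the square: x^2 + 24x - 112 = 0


Start: x^2 + 24x - 112 = 0
Move constant: x^2 + 24x = 112
Half of 24 is 12, squared is 144
Add 144 to both sides: x^2 + 24x + 144 = 256
(x + 12)^2 = 256
x + 12 = ±16
x = -12 + 16 = 4 or x = -12 - 16 = -28

x = -28, x = 4


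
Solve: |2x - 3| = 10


An absolute value equation |expr| = 10 gives two cases:
Case 1: 2x - 3 = 10
  2x = 13, so x = 13/2
Case 2: 2x - 3 = -10
  2x = -7, so x = -7/2

x = -7/2, x = 13/2


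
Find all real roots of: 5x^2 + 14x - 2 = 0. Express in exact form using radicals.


Using the quadratic formula: x = (-b ± sqrt(b^2 - 4ac)) / (2a)
Here a = 5, b = 14, c = -2
Discriminant = b^2 - 4ac = 14^2 - 4(5)(-2) = 196 + 40 = 236
Since discriminant = 236 > 0, there are two real roots.
x = (-14 ± 2*sqrt(59)) / 10
Simplifying: x = (-7 ± sqrt(59)) / 5
Numerically: x ≈ 0.1362 or x ≈ -2.9362

x = (-7 + sqrt(59)) / 5 or x = (-7 - sqrt(59)) / 5


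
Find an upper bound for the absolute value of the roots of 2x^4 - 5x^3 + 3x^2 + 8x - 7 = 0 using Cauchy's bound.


Cauchy's bound: all roots r satisfy |r| <= 1 + max(|a_i/a_n|) for i = 0,...,n-1
where a_n is the leading coefficient.

Coefficients: [2, -5, 3, 8, -7]
Leading coefficient a_n = 2
Ratios |a_i/a_n|: 5/2, 3/2, 4, 7/2
Maximum ratio: 4
Cauchy's bound: |r| <= 1 + 4 = 5

Upper bound = 5


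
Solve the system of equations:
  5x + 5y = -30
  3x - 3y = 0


Using Cramer's rule:
Determinant D = (5)(-3) - (3)(5) = -15 - 15 = -30
Dx = (-30)(-3) - (0)(5) = 90 - 0 = 90
Dy = (5)(0) - (3)(-30) = 0 + 90 = 90
x = Dx/D = 90/-30 = -3
y = Dy/D = 90/-30 = -3

x = -3, y = -3


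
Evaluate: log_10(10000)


We need the exponent such that 10^? = 10000
10^4 = 10000
Therefore log_10(10000) = 4

4


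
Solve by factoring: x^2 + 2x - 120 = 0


We need two numbers that multiply to -120 and add to 2.
Those numbers are 12 and -10 (since 12 * (-10) = -120 and 12 + (-10) = 2).
So x^2 + 2x - 120 = (x + 12)(x - 10) = 0
Setting each factor to zero: x = -12 or x = 10

x = -12, x = 10


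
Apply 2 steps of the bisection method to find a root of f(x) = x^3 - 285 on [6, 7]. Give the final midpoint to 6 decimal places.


f(x) = x^3 - 285
f(6) = -69 < 0
f(7) = 58 > 0

Step 1: midpoint = (6.000000 + 7.000000)/2 = 6.500000
  f(6.500000) = -10.375000
  f(mid) < 0, so root is in [6.500000, 7.000000]

Step 2: midpoint = (6.500000 + 7.000000)/2 = 6.750000
  f(6.750000) = 22.546875
  f(mid) > 0, so root is in [6.500000, 6.750000]

midpoint = 6.750000


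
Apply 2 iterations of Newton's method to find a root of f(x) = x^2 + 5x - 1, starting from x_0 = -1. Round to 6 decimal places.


Newton's method: x_(n+1) = x_n - f(x_n)/f'(x_n)
f(x) = x^2 + 5x - 1
f'(x) = 2x + 5

Iteration 1:
  f(-1.000000) = -5.000000
  f'(-1.000000) = 3.000000
  x_1 = -1.000000 - (-5.000000)/(3.000000) = 0.666667

Iteration 2:
  f(0.666667) = 2.777778
  f'(0.666667) = 6.333333
  x_2 = 0.666667 - (2.777778)/(6.333333) = 0.228070

x_2 = 0.228070


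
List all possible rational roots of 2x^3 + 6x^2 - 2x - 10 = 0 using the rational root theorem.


Rational root theorem: possible roots are ±p/q where:
  p divides the constant term (-10): p ∈ {1, 2, 5, 10}
  q divides the leading coefficient (2): q ∈ {1, 2}

All possible rational roots: -10, -5, -5/2, -2, -1, -1/2, 1/2, 1, 2, 5/2, 5, 10

-10, -5, -5/2, -2, -1, -1/2, 1/2, 1, 2, 5/2, 5, 10


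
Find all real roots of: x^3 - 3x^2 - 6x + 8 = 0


Let p(x) = x^3 - 3x^2 - 6x + 8. By the rational root theorem (leading coefficient 1), any rational root is an integer divisor of 8: try ±1, ±2, ... in turn.
Test x = 1: value = 0 ✓, so (x - 1) is a factor.
Synthetic division by (x - 1): bring down 1; 1(1) - 3 = -2; (-2)(1) - 6 = -8; (-8)(1) + 8 = 0 → quotient x^2 - 2x - 8, remainder 0.
Solve the quadratic x^2 - 2x - 8 = 0: discriminant = (-2)^2 - 4(1)(-8) = 4 + 32 = 36.
sqrt(36) = 6, so x = (2 ± 6)/2: x = 4 or x = -2.

x = -2, x = 1, x = 4


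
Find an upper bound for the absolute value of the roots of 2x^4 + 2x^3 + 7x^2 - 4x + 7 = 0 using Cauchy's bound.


Cauchy's bound: all roots r satisfy |r| <= 1 + max(|a_i/a_n|) for i = 0,...,n-1
where a_n is the leading coefficient.

Coefficients: [2, 2, 7, -4, 7]
Leading coefficient a_n = 2
Ratios |a_i/a_n|: 1, 7/2, 2, 7/2
Maximum ratio: 7/2
Cauchy's bound: |r| <= 1 + 7/2 = 9/2

Upper bound = 9/2


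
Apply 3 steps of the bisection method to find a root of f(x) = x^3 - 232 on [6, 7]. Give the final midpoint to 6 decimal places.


f(x) = x^3 - 232
f(6) = -16 < 0
f(7) = 111 > 0

Step 1: midpoint = (6.000000 + 7.000000)/2 = 6.500000
  f(6.500000) = 42.625000
  f(mid) > 0, so root is in [6.000000, 6.500000]

Step 2: midpoint = (6.000000 + 6.500000)/2 = 6.250000
  f(6.250000) = 12.140625
  f(mid) > 0, so root is in [6.000000, 6.250000]

Step 3: midpoint = (6.000000 + 6.250000)/2 = 6.125000
  f(6.125000) = -2.216797
  f(mid) < 0, so root is in [6.125000, 6.250000]

midpoint = 6.125000


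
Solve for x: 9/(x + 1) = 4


Multiply both sides by (x + 1): 9 = 4(x + 1)
Distribute: 9 = 4x + 4
4x = 9 - 4 = 5
x = 5/4

x = 5/4


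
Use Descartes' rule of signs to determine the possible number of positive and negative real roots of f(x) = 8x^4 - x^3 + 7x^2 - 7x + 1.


Descartes' rule of signs:

For positive roots, count sign changes in f(x) = 8x^4 - x^3 + 7x^2 - 7x + 1:
Signs of coefficients: +, -, +, -, +
Number of sign changes: 4
Possible positive real roots: 4, 2, 0

For negative roots, examine f(-x) = 8x^4 + x^3 + 7x^2 + 7x + 1:
Signs of coefficients: +, +, +, +, +
Number of sign changes: 0
Possible negative real roots: 0

Positive roots: 4 or 2 or 0; Negative roots: 0


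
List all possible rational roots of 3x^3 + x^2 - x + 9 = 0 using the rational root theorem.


Rational root theorem: possible roots are ±p/q where:
  p divides the constant term (9): p ∈ {1, 3, 9}
  q divides the leading coefficient (3): q ∈ {1, 3}

All possible rational roots: -9, -3, -1, -1/3, 1/3, 1, 3, 9

-9, -3, -1, -1/3, 1/3, 1, 3, 9


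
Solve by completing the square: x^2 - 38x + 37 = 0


Start: x^2 - 38x + 37 = 0
Move constant: x^2 - 38x = -37
Half of -38 is -19, squared is 361
Add 361 to both sides: x^2 - 38x + 361 = 324
(x - 19)^2 = 324
x - 19 = ±18
x = 19 + 18 = 37 or x = 19 - 18 = 1

x = 1, x = 37


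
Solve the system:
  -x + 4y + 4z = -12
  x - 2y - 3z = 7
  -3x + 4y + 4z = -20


Using Cramer's rule. Expand each determinant along the first row.
D  = (-1)*[(-2)*4 - (-3)*4] - 4*[1*4 - (-3)*(-3)] + 4*[1*4 - (-2)*(-3)]
  = (-1)*(4) - 4*(-5) + 4*(-2) = 8
Dx = (-12)*[(-2)*4 - (-3)*4] - 4*[7*4 - (-3)*(-20)] + 4*[7*4 - (-2)*(-20)]
  = (-12)*(4) - 4*(-32) + 4*(-12) = 32
Dy = (-1)*[7*4 - (-3)*(-20)] - (-12)*[1*4 - (-3)*(-3)] + 4*[1*(-20) - 7*(-3)]
  = (-1)*(-32) - (-12)*(-5) + 4*(1) = -24
Dz = (-1)*[(-2)*(-20) - 7*4] - 4*[1*(-20) - 7*(-3)] + (-12)*[1*4 - (-2)*(-3)]
  = (-1)*(12) - 4*(1) + (-12)*(-2) = 8
x = Dx/D = 32/8 = 4, y = Dy/D = -24/8 = -3, z = Dz/D = 8/8 = 1
Check eq1: (-1)(4) + (4)(-3) + (4)(1) = -12 = -12 ✓
Check eq2: (1)(4) + (-2)(-3) + (-3)(1) = 7 = 7 ✓
Check eq3: (-3)(4) + (4)(-3) + (4)(1) = -20 = -20 ✓

x = 4, y = -3, z = 1
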